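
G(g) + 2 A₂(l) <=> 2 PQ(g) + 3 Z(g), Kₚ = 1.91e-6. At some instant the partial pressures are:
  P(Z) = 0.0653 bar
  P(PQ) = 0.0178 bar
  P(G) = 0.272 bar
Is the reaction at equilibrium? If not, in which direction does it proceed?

in the forward direction

(A₂ is a pure liquid — omitted from Qₚ.)
Qₚ = P(PQ)²·P(Z)³ / P(G) = (0.0178)²·(0.0653)³ / (0.272) = 3.24e-7
Qₚ = 3.24e-7 < Kₚ = 1.91e-6, so the forward reaction proceeds.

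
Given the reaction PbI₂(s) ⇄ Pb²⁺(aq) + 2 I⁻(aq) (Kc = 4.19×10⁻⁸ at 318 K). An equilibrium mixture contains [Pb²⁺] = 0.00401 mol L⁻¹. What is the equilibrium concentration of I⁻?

[I⁻] = 0.00323 mol L⁻¹

(PbI₂ is a pure solid — omitted from Kc.)
At equilibrium, Kc = [Pb²⁺]·[I⁻]² = 4.19×10⁻⁸.
(0.00401)·([I⁻])² = 4.19×10⁻⁸
[I⁻]² = 1.04×10⁻⁵ ⇒ [I⁻] = 0.00323 mol L⁻¹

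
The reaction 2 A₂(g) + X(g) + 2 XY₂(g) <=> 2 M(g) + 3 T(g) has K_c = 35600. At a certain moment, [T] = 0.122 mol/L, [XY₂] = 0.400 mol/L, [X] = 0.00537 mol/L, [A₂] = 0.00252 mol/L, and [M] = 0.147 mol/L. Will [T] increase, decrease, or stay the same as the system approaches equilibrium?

increase

Q_c = [M]²·[T]³ / ([A₂]²·[X]·[XY₂]²) = (0.147)²·(0.122)³ / ((0.00252)²·(0.00537)·(0.400)²) = 7190
Q_c = 7190 < K_c = 35600: net forward reaction.
T is a product, so it increases.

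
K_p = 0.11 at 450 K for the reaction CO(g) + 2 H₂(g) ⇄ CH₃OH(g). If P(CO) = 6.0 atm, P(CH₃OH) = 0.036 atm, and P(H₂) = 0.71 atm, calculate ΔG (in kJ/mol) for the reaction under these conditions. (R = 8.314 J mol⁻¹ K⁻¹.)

ΔG = -8.32 kJ/mol

Q_p = P(CH₃OH) / (P(CO)·P(H₂)²) = (0.036) / ((6.0)·(0.71)²) = 0.0119
ΔG = RT ln(Q_p/K_p) = (8.314 J mol⁻¹ K⁻¹)(450 K) × ln(0.0119/0.11)
   = (3.741 kJ/mol)(-2.224) = -8.32 kJ/mol
ΔG < 0, so the forward reaction is spontaneous (proceeds forward).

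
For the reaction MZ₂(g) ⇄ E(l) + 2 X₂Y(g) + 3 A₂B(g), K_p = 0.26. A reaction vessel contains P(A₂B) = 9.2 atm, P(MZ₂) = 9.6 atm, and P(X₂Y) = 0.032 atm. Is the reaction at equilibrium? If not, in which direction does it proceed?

(E is a pure liquid — omitted from Q_p.)
Q_p = P(X₂Y)²·P(A₂B)³ / P(MZ₂) = (0.032)²·(9.2)³ / (9.6) = 0.083
Q_p = 0.083 < K_p = 0.26, so the forward reaction proceeds.

to the right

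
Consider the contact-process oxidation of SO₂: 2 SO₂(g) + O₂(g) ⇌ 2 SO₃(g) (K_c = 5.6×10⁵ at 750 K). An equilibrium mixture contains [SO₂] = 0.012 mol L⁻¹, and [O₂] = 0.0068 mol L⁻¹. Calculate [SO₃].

At equilibrium, K_c = [SO₃]² / ([SO₂]²·[O₂]) = 5.6×10⁵.
([SO₃])² / ((0.012)²·(0.0068)) = 5.6×10⁵
[SO₃]² = 0.548 ⇒ [SO₃] = 0.74 mol L⁻¹

[SO₃] = 0.74 mol L⁻¹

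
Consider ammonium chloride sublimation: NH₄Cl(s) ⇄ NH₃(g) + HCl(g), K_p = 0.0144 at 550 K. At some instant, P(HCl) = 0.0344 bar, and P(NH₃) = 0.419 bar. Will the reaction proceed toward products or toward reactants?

(NH₄Cl is a pure solid — omitted from Q_p.)
Q_p = P(NH₃)·P(HCl) = (0.419)·(0.0344) = 0.0144
Q_p = 0.0144 = K_p, so the system is already at equilibrium.

no net change (already at equilibrium)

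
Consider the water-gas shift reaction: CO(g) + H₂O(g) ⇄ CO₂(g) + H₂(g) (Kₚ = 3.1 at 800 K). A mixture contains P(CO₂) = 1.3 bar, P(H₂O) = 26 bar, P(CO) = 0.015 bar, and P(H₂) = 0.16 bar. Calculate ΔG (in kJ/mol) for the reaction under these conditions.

Qₚ = P(CO₂)·P(H₂) / (P(CO)·P(H₂O)) = (1.3)·(0.16) / ((0.015)·(26)) = 0.533
ΔG = RT ln(Qₚ/Kₚ) = (8.314 J mol⁻¹ K⁻¹)(800 K) × ln(0.533/3.1)
   = (6.651 kJ/mol)(-1.761) = -11.7 kJ/mol
ΔG < 0, so the forward reaction is spontaneous (proceeds forward).

ΔG = -11.7 kJ/mol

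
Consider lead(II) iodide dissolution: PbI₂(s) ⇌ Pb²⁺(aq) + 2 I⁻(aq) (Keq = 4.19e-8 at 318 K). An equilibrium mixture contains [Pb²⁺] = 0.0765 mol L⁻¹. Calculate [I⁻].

(PbI₂ is a pure solid — omitted from Keq.)
At equilibrium, Keq = [Pb²⁺]·[I⁻]² = 4.19e-8.
(0.0765)·([I⁻])² = 4.19e-8
[I⁻]² = 5.48e-7 ⇒ [I⁻] = 7.40e-4 mol L⁻¹

[I⁻] = 7.40e-4 mol L⁻¹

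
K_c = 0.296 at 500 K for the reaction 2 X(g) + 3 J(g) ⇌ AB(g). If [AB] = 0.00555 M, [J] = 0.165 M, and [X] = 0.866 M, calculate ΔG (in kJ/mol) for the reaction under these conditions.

ΔG = 7.14 kJ/mol

Q_c = [AB] / ([X]²·[J]³) = (0.00555) / ((0.866)²·(0.165)³) = 1.65
ΔG = RT ln(Q_c/K_c) = (8.314 J mol⁻¹ K⁻¹)(500 K) × ln(1.65/0.296)
   = (4.157 kJ/mol)(1.718) = 7.14 kJ/mol
ΔG > 0, so the forward reaction is non-spontaneous (proceeds in reverse).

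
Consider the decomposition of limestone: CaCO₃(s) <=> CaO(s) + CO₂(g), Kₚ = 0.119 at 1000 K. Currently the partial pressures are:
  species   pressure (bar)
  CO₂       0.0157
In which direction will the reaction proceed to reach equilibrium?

toward products

(CaCO₃, CaO are pure solids — omitted from Qₚ.)
Qₚ = P(CO₂) = 0.0157
Qₚ = 0.0157 < Kₚ = 0.119, so the forward reaction proceeds.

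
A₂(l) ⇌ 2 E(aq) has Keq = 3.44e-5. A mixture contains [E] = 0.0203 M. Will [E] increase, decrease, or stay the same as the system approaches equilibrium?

(A₂ is a pure liquid — omitted from Q.)
Q = [E]² = (0.0203)² = 4.12e-4
Q = 4.12e-4 > Keq = 3.44e-5: net reverse reaction.
E is a product, so it decreases.

decrease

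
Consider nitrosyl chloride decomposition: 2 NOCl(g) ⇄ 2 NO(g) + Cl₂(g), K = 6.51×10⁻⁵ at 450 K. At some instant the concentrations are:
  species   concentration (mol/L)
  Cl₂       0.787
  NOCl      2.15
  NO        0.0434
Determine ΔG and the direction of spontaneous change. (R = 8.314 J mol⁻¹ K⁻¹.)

ΔG = 5.97 kJ/mol; the forward reaction is non-spontaneous

Q = [NO]²·[Cl₂] / [NOCl]² = (0.0434)²·(0.787) / (2.15)² = 3.21×10⁻⁴
ΔG = RT ln(Q/K) = (8.314 J mol⁻¹ K⁻¹)(450 K) × ln(3.21×10⁻⁴/6.51×10⁻⁵)
   = (3.741 kJ/mol)(1.596) = 5.97 kJ/mol
ΔG > 0, so the forward reaction is non-spontaneous (proceeds in reverse).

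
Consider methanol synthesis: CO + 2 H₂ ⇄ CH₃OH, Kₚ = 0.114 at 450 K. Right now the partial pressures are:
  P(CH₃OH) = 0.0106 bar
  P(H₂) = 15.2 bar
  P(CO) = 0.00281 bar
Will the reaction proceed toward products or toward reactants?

toward products

Qₚ = P(CH₃OH) / (P(CO)·P(H₂)²) = (0.0106) / ((0.00281)·(15.2)²) = 0.0163
Qₚ = 0.0163 < Kₚ = 0.114, so the forward reaction proceeds.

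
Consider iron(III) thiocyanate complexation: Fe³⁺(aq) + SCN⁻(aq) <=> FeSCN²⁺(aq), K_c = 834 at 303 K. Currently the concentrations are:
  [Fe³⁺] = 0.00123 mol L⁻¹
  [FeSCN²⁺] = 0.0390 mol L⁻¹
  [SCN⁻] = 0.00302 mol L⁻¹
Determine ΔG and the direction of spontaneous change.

Q_c = [FeSCN²⁺] / ([Fe³⁺]·[SCN⁻]) = (0.0390) / ((0.00123)·(0.00302)) = 10500
ΔG = RT ln(Q_c/K_c) = (8.314 J mol⁻¹ K⁻¹)(303 K) × ln(10500/834)
   = (2.519 kJ/mol)(2.533) = 6.38 kJ/mol
ΔG > 0, so the forward reaction is non-spontaneous (proceeds in reverse).

ΔG = 6.38 kJ/mol; the forward reaction is non-spontaneous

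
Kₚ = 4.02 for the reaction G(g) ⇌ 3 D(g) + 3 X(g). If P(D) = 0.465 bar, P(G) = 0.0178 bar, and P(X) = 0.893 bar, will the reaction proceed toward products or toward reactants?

no net change (already at equilibrium)

Qₚ = P(D)³·P(X)³ / P(G) = (0.465)³·(0.893)³ / (0.0178) = 4.02
Qₚ = 4.02 = Kₚ, so the system is already at equilibrium.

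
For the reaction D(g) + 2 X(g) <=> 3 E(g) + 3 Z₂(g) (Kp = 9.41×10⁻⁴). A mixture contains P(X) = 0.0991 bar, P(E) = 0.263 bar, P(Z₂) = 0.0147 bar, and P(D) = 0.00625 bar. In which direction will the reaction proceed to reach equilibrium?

neither direction; the system is at equilibrium

Qp = P(E)³·P(Z₂)³ / (P(D)·P(X)²) = (0.263)³·(0.0147)³ / ((0.00625)·(0.0991)²) = 9.41×10⁻⁴
Qp = 9.41×10⁻⁴ = Kp, so the system is already at equilibrium.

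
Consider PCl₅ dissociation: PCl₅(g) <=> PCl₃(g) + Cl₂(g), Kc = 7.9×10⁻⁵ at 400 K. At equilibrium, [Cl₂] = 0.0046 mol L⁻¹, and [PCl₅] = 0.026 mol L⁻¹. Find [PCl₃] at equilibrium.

[PCl₃] = 4.5×10⁻⁴ mol L⁻¹

At equilibrium, Kc = [PCl₃]·[Cl₂] / [PCl₅] = 7.9×10⁻⁵.
([PCl₃])·(0.0046) / (0.026) = 7.9×10⁻⁵
[PCl₃] = 4.47×10⁻⁴ = 4.5×10⁻⁴ mol L⁻¹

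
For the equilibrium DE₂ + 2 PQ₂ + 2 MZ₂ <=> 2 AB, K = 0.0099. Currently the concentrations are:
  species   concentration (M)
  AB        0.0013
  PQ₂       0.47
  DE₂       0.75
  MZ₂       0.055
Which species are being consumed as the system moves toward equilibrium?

Q = [AB]² / ([DE₂]·[PQ₂]²·[MZ₂]²) = (0.0013)² / ((0.75)·(0.47)²·(0.055)²) = 0.0034
Q = 0.0034 < K = 0.0099: net forward reaction.

DE₂, PQ₂, MZ₂ (reactants)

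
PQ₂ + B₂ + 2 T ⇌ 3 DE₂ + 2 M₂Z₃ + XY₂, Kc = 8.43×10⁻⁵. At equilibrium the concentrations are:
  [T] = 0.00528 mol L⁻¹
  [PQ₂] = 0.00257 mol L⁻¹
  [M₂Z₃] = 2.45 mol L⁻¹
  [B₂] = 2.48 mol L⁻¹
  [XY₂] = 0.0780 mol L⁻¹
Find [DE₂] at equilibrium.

[DE₂] = 3.17×10⁻⁴ mol L⁻¹

At equilibrium, Kc = [DE₂]³·[M₂Z₃]²·[XY₂] / ([PQ₂]·[B₂]·[T]²) = 8.43×10⁻⁵.
([DE₂])³·(2.45)²·(0.0780) / ((0.00257)·(2.48)·(0.00528)²) = 8.43×10⁻⁵
[DE₂]³ = 3.20×10⁻¹¹ ⇒ [DE₂] = 3.17×10⁻⁴ mol L⁻¹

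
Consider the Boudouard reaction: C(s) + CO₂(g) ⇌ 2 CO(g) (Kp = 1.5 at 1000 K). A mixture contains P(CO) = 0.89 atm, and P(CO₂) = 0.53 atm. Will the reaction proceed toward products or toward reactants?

(C is a pure solid — omitted from Qp.)
Qp = P(CO)² / P(CO₂) = (0.89)² / (0.53) = 1.5
Qp = 1.5 = Kp, so the system is already at equilibrium.

no net change (already at equilibrium)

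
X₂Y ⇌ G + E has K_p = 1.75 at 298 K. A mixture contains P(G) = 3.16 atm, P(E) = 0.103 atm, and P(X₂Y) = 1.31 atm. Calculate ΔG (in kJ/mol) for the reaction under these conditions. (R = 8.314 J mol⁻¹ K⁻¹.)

Q_p = P(G)·P(E) / P(X₂Y) = (3.16)·(0.103) / (1.31) = 0.248
ΔG = RT ln(Q_p/K_p) = (8.314 J mol⁻¹ K⁻¹)(298 K) × ln(0.248/1.75)
   = (2.478 kJ/mol)(-1.954) = -4.84 kJ/mol
ΔG < 0, so the forward reaction is spontaneous (proceeds forward).

ΔG = -4.84 kJ/mol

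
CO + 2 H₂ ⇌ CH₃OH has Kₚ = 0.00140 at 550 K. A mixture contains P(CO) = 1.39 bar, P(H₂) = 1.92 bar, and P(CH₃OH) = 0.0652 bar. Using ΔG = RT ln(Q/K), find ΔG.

ΔG = 10.1 kJ/mol

Qₚ = P(CH₃OH) / (P(CO)·P(H₂)²) = (0.0652) / ((1.39)·(1.92)²) = 0.0127
ΔG = RT ln(Qₚ/Kₚ) = (8.314 J mol⁻¹ K⁻¹)(550 K) × ln(0.0127/0.00140)
   = (4.573 kJ/mol)(2.205) = 10.1 kJ/mol
ΔG > 0, so the forward reaction is non-spontaneous (proceeds in reverse).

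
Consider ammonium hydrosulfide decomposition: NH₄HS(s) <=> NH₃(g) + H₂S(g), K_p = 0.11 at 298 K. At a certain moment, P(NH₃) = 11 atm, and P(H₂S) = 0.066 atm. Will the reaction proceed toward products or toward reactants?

toward reactants

(NH₄HS is a pure solid — omitted from Q_p.)
Q_p = P(NH₃)·P(H₂S) = (11)·(0.066) = 0.73
Q_p = 0.73 > K_p = 0.11, so the reverse reaction proceeds.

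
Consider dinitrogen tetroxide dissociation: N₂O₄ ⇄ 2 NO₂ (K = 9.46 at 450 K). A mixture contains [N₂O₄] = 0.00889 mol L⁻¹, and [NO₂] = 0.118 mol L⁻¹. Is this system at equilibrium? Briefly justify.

Q = [NO₂]² / [N₂O₄] = (0.118)² / (0.00889) = 1.57
Q = 1.57 < K = 9.46: net forward reaction.

no; Q < K, reaction proceeds forward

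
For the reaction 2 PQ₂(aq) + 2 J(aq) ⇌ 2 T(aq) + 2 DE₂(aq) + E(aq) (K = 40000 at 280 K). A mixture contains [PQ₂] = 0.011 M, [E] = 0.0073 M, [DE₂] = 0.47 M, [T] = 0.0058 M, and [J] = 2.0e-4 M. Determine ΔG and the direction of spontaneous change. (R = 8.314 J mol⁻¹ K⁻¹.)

ΔG = -2.96 kJ/mol; the forward reaction is spontaneous

Q = [T]²·[DE₂]²·[E] / ([PQ₂]²·[J]²) = (0.0058)²·(0.47)²·(0.0073) / ((0.011)²·(2.0e-4)²) = 11200
ΔG = RT ln(Q/K) = (8.314 J mol⁻¹ K⁻¹)(280 K) × ln(11200/40000)
   = (2.328 kJ/mol)(-1.273) = -2.96 kJ/mol
ΔG < 0, so the forward reaction is spontaneous (proceeds forward).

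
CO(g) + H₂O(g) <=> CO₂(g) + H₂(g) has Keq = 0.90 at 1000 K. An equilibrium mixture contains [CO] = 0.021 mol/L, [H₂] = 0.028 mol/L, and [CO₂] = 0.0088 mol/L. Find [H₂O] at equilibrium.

At equilibrium, Keq = [CO₂]·[H₂] / ([CO]·[H₂O]) = 0.90.
(0.0088)·(0.028) / ((0.021)·([H₂O])) = 0.90
[H₂O] = 0.0130 = 0.013 mol/L

[H₂O] = 0.013 mol/L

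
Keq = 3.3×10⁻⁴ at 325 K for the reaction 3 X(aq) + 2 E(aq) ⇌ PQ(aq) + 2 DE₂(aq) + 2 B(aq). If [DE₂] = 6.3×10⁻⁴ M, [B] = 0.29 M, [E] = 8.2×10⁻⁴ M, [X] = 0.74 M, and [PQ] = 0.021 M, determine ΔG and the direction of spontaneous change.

Q = [PQ]·[DE₂]²·[B]² / ([X]³·[E]²) = (0.021)·(6.3×10⁻⁴)²·(0.29)² / ((0.74)³·(8.2×10⁻⁴)²) = 0.00257
ΔG = RT ln(Q/Keq) = (8.314 J mol⁻¹ K⁻¹)(325 K) × ln(0.00257/3.3×10⁻⁴)
   = (2.702 kJ/mol)(2.053) = 5.55 kJ/mol
ΔG > 0, so the forward reaction is non-spontaneous (proceeds in reverse).

ΔG = 5.55 kJ/mol; the forward reaction is non-spontaneous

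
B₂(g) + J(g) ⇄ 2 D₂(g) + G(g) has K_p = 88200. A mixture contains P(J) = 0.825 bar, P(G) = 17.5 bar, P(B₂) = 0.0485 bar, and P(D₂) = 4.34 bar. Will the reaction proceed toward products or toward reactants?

Q_p = P(D₂)²·P(G) / (P(B₂)·P(J)) = (4.34)²·(17.5) / ((0.0485)·(0.825)) = 8240
Q_p = 8240 < K_p = 88200, so the forward reaction proceeds.

forward (toward products)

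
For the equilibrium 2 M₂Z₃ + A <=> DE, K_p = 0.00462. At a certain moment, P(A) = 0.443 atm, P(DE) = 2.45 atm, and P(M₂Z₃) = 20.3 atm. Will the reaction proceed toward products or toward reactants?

Q_p = P(DE) / (P(M₂Z₃)²·P(A)) = (2.45) / ((20.3)²·(0.443)) = 0.0134
Q_p = 0.0134 > K_p = 0.00462, so the reverse reaction proceeds.

in the reverse direction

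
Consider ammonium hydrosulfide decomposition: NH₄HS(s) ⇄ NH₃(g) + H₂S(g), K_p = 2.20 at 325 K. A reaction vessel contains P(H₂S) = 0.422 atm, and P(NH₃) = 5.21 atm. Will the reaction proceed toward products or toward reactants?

(NH₄HS is a pure solid — omitted from Q_p.)
Q_p = P(NH₃)·P(H₂S) = (5.21)·(0.422) = 2.20
Q_p = 2.20 = K_p, so the system is already at equilibrium.

no net change (already at equilibrium)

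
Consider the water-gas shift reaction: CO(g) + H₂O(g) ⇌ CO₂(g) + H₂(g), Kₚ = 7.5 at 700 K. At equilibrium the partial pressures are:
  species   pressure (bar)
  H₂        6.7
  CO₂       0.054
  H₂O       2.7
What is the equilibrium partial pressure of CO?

P(CO) = 0.018 bar

At equilibrium, Kₚ = P(CO₂)·P(H₂) / (P(CO)·P(H₂O)) = 7.5.
(0.054)·(6.7) / ((P(CO))·(2.7)) = 7.5
P(CO) = 0.0179 = 0.018 bar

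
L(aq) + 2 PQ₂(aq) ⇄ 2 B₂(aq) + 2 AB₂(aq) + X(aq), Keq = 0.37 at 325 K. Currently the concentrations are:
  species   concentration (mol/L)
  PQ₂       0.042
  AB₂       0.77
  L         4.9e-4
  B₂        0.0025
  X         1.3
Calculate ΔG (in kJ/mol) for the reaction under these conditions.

Q = [B₂]²·[AB₂]²·[X] / ([L]·[PQ₂]²) = (0.0025)²·(0.77)²·(1.3) / ((4.9e-4)·(0.042)²) = 5.57
ΔG = RT ln(Q/Keq) = (8.314 J mol⁻¹ K⁻¹)(325 K) × ln(5.57/0.37)
   = (2.702 kJ/mol)(2.712) = 7.33 kJ/mol
ΔG > 0, so the forward reaction is non-spontaneous (proceeds in reverse).

ΔG = 7.33 kJ/mol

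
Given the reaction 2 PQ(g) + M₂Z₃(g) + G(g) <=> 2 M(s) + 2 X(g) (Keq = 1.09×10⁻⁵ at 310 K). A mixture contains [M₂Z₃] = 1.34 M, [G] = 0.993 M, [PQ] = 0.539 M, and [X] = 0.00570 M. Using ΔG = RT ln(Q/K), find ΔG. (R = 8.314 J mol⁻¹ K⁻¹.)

(M is a pure solid — omitted from Q.)
Q = [X]² / ([PQ]²·[M₂Z₃]·[G]) = (0.00570)² / ((0.539)²·(1.34)·(0.993)) = 8.40×10⁻⁵
ΔG = RT ln(Q/Keq) = (8.314 J mol⁻¹ K⁻¹)(310 K) × ln(8.40×10⁻⁵/1.09×10⁻⁵)
   = (2.577 kJ/mol)(2.042) = 5.26 kJ/mol
ΔG > 0, so the forward reaction is non-spontaneous (proceeds in reverse).

ΔG = 5.26 kJ/mol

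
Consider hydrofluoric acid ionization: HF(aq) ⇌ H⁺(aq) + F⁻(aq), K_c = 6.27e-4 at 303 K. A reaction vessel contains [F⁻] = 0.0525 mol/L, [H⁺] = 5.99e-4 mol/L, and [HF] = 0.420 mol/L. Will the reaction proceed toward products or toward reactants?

Q_c = [H⁺]·[F⁻] / [HF] = (5.99e-4)·(0.0525) / (0.420) = 7.49e-5
Q_c = 7.49e-5 < K_c = 6.27e-4, so the forward reaction proceeds.

forward (toward products)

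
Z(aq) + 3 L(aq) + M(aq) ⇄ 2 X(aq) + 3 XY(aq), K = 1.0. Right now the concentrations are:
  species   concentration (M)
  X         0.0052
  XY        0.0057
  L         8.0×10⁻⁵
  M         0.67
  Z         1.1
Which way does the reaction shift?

Q = [X]²·[XY]³ / ([Z]·[L]³·[M]) = (0.0052)²·(0.0057)³ / ((1.1)·(8.0×10⁻⁵)³·(0.67)) = 13
Q = 13 > K = 1.0, so the reverse reaction proceeds.

reverse (toward reactants)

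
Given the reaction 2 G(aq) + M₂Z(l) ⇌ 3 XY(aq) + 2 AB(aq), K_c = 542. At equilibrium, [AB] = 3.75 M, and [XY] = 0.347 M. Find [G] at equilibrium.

(M₂Z is a pure liquid — omitted from K_c.)
At equilibrium, K_c = [XY]³·[AB]² / [G]² = 542.
(0.347)³·(3.75)² / ([G])² = 542
[G]² = 0.00108 ⇒ [G] = 0.0329 M

[G] = 0.0329 M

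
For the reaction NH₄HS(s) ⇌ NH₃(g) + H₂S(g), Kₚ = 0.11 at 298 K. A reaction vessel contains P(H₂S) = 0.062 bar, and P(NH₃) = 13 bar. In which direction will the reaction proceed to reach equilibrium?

(NH₄HS is a pure solid — omitted from Qₚ.)
Qₚ = P(NH₃)·P(H₂S) = (13)·(0.062) = 0.81
Qₚ = 0.81 > Kₚ = 0.11, so the reverse reaction proceeds.

to the left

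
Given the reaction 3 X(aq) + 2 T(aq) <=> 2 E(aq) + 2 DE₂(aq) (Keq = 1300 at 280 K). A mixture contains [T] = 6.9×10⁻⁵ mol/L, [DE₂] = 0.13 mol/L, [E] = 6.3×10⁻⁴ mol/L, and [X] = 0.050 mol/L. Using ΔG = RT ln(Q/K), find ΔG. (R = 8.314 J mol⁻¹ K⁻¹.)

ΔG = 5.03 kJ/mol

Q = [E]²·[DE₂]² / ([X]³·[T]²) = (6.3×10⁻⁴)²·(0.13)² / ((0.050)³·(6.9×10⁻⁵)²) = 11300
ΔG = RT ln(Q/Keq) = (8.314 J mol⁻¹ K⁻¹)(280 K) × ln(11300/1300)
   = (2.328 kJ/mol)(2.162) = 5.03 kJ/mol
ΔG > 0, so the forward reaction is non-spontaneous (proceeds in reverse).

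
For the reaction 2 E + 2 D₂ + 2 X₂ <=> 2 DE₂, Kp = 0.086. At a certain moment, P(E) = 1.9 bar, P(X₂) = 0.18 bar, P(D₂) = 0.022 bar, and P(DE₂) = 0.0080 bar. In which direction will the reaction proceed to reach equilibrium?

Qp = P(DE₂)² / (P(E)²·P(D₂)²·P(X₂)²) = (0.0080)² / ((1.9)²·(0.022)²·(0.18)²) = 1.1
Qp = 1.1 > Kp = 0.086, so the reverse reaction proceeds.

toward reactants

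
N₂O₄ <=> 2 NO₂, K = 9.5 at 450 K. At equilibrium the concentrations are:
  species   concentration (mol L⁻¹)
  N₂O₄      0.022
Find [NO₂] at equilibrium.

At equilibrium, K = [NO₂]² / [N₂O₄] = 9.5.
([NO₂])² / (0.022) = 9.5
[NO₂]² = 0.209 ⇒ [NO₂] = 0.46 mol L⁻¹

[NO₂] = 0.46 mol L⁻¹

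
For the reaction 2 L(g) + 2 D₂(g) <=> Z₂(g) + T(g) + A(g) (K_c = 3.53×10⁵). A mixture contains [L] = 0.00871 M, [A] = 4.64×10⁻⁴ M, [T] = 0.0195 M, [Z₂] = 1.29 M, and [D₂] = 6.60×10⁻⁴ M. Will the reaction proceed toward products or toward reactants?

neither direction; the system is at equilibrium

Q_c = [Z₂]·[T]·[A] / ([L]²·[D₂]²) = (1.29)·(0.0195)·(4.64×10⁻⁴) / ((0.00871)²·(6.60×10⁻⁴)²) = 3.53×10⁵
Q_c = 3.53×10⁵ = K_c, so the system is already at equilibrium.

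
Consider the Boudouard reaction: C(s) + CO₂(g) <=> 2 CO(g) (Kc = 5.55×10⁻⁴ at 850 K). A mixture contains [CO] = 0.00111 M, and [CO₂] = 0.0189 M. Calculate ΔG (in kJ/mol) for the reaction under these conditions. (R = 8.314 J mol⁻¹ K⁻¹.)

(C is a pure solid — omitted from Qc.)
Qc = [CO]² / [CO₂] = (0.00111)² / (0.0189) = 6.52×10⁻⁵
ΔG = RT ln(Qc/Kc) = (8.314 J mol⁻¹ K⁻¹)(850 K) × ln(6.52×10⁻⁵/5.55×10⁻⁴)
   = (7.067 kJ/mol)(-2.142) = -15.1 kJ/mol
ΔG < 0, so the forward reaction is spontaneous (proceeds forward).

ΔG = -15.1 kJ/mol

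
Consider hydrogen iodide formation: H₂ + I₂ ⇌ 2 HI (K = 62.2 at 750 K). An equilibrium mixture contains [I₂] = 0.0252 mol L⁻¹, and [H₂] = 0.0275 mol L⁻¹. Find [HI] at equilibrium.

At equilibrium, K = [HI]² / ([H₂]·[I₂]) = 62.2.
([HI])² / ((0.0275)·(0.0252)) = 62.2
[HI]² = 0.0431 ⇒ [HI] = 0.208 mol L⁻¹

[HI] = 0.208 mol L⁻¹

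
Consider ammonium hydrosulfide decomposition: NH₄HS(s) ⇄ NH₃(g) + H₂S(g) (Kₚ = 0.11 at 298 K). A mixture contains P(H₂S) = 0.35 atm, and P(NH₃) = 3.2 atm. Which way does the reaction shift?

(NH₄HS is a pure solid — omitted from Qₚ.)
Qₚ = P(NH₃)·P(H₂S) = (3.2)·(0.35) = 1.1
Qₚ = 1.1 > Kₚ = 0.11, so the reverse reaction proceeds.

toward reactants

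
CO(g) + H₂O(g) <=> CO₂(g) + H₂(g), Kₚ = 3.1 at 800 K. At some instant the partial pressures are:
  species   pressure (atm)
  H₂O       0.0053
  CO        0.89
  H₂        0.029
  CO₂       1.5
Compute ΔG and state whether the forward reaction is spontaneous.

Qₚ = P(CO₂)·P(H₂) / (P(CO)·P(H₂O)) = (1.5)·(0.029) / ((0.89)·(0.0053)) = 9.22
ΔG = RT ln(Qₚ/Kₚ) = (8.314 J mol⁻¹ K⁻¹)(800 K) × ln(9.22/3.1)
   = (6.651 kJ/mol)(1.090) = 7.25 kJ/mol
ΔG > 0, so the forward reaction is non-spontaneous (proceeds in reverse).

ΔG = 7.25 kJ/mol; the forward reaction is non-spontaneous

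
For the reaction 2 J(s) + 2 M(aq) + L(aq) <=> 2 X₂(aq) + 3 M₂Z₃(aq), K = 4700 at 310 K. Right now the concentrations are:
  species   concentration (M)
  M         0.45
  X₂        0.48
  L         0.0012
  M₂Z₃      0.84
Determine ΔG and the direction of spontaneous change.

(J is a pure solid — omitted from Q.)
Q = [X₂]²·[M₂Z₃]³ / ([M]²·[L]) = (0.48)²·(0.84)³ / ((0.45)²·(0.0012)) = 562
ΔG = RT ln(Q/K) = (8.314 J mol⁻¹ K⁻¹)(310 K) × ln(562/4700)
   = (2.577 kJ/mol)(-2.124) = -5.47 kJ/mol
ΔG < 0, so the forward reaction is spontaneous (proceeds forward).

ΔG = -5.47 kJ/mol; the forward reaction is spontaneous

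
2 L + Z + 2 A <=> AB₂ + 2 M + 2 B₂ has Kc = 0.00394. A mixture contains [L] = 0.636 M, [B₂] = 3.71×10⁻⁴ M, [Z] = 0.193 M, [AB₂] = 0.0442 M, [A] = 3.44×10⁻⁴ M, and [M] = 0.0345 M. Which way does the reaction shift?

in the forward direction

Qc = [AB₂]·[M]²·[B₂]² / ([L]²·[Z]·[A]²) = (0.0442)·(0.0345)²·(3.71×10⁻⁴)² / ((0.636)²·(0.193)·(3.44×10⁻⁴)²) = 7.84×10⁻⁴
Qc = 7.84×10⁻⁴ < Kc = 0.00394, so the forward reaction proceeds.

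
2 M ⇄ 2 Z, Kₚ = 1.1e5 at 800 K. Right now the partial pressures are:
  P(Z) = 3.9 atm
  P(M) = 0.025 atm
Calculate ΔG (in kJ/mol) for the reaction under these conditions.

ΔG = -10.0 kJ/mol

Qₚ = P(Z)² / P(M)² = (3.9)² / (0.025)² = 24300
ΔG = RT ln(Qₚ/Kₚ) = (8.314 J mol⁻¹ K⁻¹)(800 K) × ln(24300/1.1e5)
   = (6.651 kJ/mol)(-1.510) = -10.0 kJ/mol
ΔG < 0, so the forward reaction is spontaneous (proceeds forward).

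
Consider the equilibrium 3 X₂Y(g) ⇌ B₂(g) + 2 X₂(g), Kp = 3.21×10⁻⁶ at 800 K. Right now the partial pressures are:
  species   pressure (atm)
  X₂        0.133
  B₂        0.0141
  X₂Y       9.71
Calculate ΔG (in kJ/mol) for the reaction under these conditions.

ΔG = -16.4 kJ/mol

Qp = P(B₂)·P(X₂)² / P(X₂Y)³ = (0.0141)·(0.133)² / (9.71)³ = 2.72×10⁻⁷
ΔG = RT ln(Qp/Kp) = (8.314 J mol⁻¹ K⁻¹)(800 K) × ln(2.72×10⁻⁷/3.21×10⁻⁶)
   = (6.651 kJ/mol)(-2.468) = -16.4 kJ/mol
ΔG < 0, so the forward reaction is spontaneous (proceeds forward).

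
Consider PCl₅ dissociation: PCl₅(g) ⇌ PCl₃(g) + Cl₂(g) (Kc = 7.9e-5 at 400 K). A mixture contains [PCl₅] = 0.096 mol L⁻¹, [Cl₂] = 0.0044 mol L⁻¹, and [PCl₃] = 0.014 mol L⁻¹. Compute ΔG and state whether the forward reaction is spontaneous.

Qc = [PCl₃]·[Cl₂] / [PCl₅] = (0.014)·(0.0044) / (0.096) = 6.42e-4
ΔG = RT ln(Qc/Kc) = (8.314 J mol⁻¹ K⁻¹)(400 K) × ln(6.42e-4/7.9e-5)
   = (3.326 kJ/mol)(2.095) = 6.97 kJ/mol
ΔG > 0, so the forward reaction is non-spontaneous (proceeds in reverse).

ΔG = 6.97 kJ/mol; the forward reaction is non-spontaneous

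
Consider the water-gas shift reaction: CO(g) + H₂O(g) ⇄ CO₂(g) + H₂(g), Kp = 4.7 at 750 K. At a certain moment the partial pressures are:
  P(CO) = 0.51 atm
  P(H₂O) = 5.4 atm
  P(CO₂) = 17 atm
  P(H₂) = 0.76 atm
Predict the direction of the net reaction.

Qp = P(CO₂)·P(H₂) / (P(CO)·P(H₂O)) = (17)·(0.76) / ((0.51)·(5.4)) = 4.7
Qp = 4.7 = Kp, so the system is already at equilibrium.

at equilibrium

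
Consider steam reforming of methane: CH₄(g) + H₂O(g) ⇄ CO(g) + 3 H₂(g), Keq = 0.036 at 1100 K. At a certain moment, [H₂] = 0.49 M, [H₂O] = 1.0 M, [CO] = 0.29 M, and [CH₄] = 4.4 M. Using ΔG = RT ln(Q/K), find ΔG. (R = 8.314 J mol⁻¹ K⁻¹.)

Q = [CO]·[H₂]³ / ([CH₄]·[H₂O]) = (0.29)·(0.49)³ / ((4.4)·(1.0)) = 0.00775
ΔG = RT ln(Q/Keq) = (8.314 J mol⁻¹ K⁻¹)(1100 K) × ln(0.00775/0.036)
   = (9.145 kJ/mol)(-1.536) = -14.0 kJ/mol
ΔG < 0, so the forward reaction is spontaneous (proceeds forward).

ΔG = -14.0 kJ/mol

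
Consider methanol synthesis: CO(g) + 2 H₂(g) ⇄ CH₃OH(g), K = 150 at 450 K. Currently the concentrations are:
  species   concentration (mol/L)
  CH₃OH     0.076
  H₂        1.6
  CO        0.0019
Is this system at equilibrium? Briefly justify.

Q = [CH₃OH] / ([CO]·[H₂]²) = (0.076) / ((0.0019)·(1.6)²) = 16
Q = 16 < K = 150: net forward reaction.

no; Q < K, reaction proceeds forward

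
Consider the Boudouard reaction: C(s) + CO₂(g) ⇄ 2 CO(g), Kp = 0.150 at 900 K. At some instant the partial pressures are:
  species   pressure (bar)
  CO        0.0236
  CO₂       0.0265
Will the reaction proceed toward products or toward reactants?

(C is a pure solid — omitted from Qp.)
Qp = P(CO)² / P(CO₂) = (0.0236)² / (0.0265) = 0.0210
Qp = 0.0210 < Kp = 0.150, so the forward reaction proceeds.

to the right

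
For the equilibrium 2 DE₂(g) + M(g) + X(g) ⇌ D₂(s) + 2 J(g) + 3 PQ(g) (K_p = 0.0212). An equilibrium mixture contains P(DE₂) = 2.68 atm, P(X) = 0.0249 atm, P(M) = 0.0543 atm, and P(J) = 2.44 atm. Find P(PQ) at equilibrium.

(D₂ is a pure solid — omitted from K_p.)
At equilibrium, K_p = P(J)²·P(PQ)³ / (P(DE₂)²·P(M)·P(X)) = 0.0212.
(2.44)²·(P(PQ))³ / ((2.68)²·(0.0543)·(0.0249)) = 0.0212
P(PQ)³ = 3.46×10⁻⁵ ⇒ P(PQ) = 0.0326 atm

P(PQ) = 0.0326 atm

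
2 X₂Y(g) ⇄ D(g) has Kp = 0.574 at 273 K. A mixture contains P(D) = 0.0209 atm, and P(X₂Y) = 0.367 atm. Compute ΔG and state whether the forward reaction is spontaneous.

Qp = P(D) / P(X₂Y)² = (0.0209) / (0.367)² = 0.155
ΔG = RT ln(Qp/Kp) = (8.314 J mol⁻¹ K⁻¹)(273 K) × ln(0.155/0.574)
   = (2.270 kJ/mol)(-1.309) = -2.97 kJ/mol
ΔG < 0, so the forward reaction is spontaneous (proceeds forward).

ΔG = -2.97 kJ/mol; the forward reaction is spontaneous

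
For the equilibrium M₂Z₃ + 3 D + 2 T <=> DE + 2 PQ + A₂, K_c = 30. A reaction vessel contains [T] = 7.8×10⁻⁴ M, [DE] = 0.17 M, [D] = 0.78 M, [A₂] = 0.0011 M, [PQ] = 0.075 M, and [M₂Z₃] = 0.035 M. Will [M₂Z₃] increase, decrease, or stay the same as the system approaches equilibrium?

Q_c = [DE]·[PQ]²·[A₂] / ([M₂Z₃]·[D]³·[T]²) = (0.17)·(0.075)²·(0.0011) / ((0.035)·(0.78)³·(7.8×10⁻⁴)²) = 100
Q_c = 100 > K_c = 30: net reverse reaction.
M₂Z₃ is a reactant, so it increases.

increase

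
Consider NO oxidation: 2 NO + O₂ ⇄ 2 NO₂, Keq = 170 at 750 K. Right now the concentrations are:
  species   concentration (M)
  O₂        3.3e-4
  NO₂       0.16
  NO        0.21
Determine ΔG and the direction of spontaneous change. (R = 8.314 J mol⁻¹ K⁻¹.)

ΔG = 14.6 kJ/mol; the forward reaction is non-spontaneous

Q = [NO₂]² / ([NO]²·[O₂]) = (0.16)² / ((0.21)²·(3.3e-4)) = 1760
ΔG = RT ln(Q/Keq) = (8.314 J mol⁻¹ K⁻¹)(750 K) × ln(1760/170)
   = (6.236 kJ/mol)(2.337) = 14.6 kJ/mol
ΔG > 0, so the forward reaction is non-spontaneous (proceeds in reverse).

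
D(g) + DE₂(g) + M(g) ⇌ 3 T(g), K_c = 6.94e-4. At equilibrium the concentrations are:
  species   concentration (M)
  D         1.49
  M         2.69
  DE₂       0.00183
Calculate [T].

At equilibrium, K_c = [T]³ / ([D]·[DE₂]·[M]) = 6.94e-4.
([T])³ / ((1.49)·(0.00183)·(2.69)) = 6.94e-4
[T]³ = 5.09e-6 ⇒ [T] = 0.0172 M

[T] = 0.0172 M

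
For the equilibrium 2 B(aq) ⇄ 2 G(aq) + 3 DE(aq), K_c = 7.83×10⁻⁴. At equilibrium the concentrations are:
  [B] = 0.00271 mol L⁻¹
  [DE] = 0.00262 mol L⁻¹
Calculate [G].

[G] = 0.565 mol L⁻¹

At equilibrium, K_c = [G]²·[DE]³ / [B]² = 7.83×10⁻⁴.
([G])²·(0.00262)³ / (0.00271)² = 7.83×10⁻⁴
[G]² = 0.320 ⇒ [G] = 0.565 mol L⁻¹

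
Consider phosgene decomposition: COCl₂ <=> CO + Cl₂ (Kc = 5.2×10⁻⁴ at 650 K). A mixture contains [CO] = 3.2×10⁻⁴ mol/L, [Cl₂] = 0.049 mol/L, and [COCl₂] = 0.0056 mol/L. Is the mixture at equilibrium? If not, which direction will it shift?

Qc = [CO]·[Cl₂] / [COCl₂] = (3.2×10⁻⁴)·(0.049) / (0.0056) = 0.0028
Qc = 0.0028 > Kc = 5.2×10⁻⁴: net reverse reaction.

no; Q > K, reaction proceeds in reverse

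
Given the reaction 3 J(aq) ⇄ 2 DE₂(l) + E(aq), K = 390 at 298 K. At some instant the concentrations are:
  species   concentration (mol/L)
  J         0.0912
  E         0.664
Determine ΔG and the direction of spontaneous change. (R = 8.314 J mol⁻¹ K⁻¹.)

(DE₂ is a pure liquid — omitted from Q.)
Q = [E] / [J]³ = (0.664) / (0.0912)³ = 875
ΔG = RT ln(Q/K) = (8.314 J mol⁻¹ K⁻¹)(298 K) × ln(875/390)
   = (2.478 kJ/mol)(0.8081) = 2.00 kJ/mol
ΔG > 0, so the forward reaction is non-spontaneous (proceeds in reverse).

ΔG = 2.00 kJ/mol; the forward reaction is non-spontaneous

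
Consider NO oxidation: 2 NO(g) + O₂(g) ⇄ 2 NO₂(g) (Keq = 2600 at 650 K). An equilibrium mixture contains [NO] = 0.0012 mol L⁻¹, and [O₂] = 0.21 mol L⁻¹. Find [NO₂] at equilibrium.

At equilibrium, Keq = [NO₂]² / ([NO]²·[O₂]) = 2600.
([NO₂])² / ((0.0012)²·(0.21)) = 2600
[NO₂]² = 7.86e-4 ⇒ [NO₂] = 0.028 mol L⁻¹

[NO₂] = 0.028 mol L⁻¹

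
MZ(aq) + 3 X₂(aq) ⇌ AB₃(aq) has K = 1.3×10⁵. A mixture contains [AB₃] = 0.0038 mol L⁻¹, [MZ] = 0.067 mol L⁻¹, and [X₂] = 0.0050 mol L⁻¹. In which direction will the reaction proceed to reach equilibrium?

Q = [AB₃] / ([MZ]·[X₂]³) = (0.0038) / ((0.067)·(0.0050)³) = 4.5×10⁵
Q = 4.5×10⁵ > K = 1.3×10⁵, so the reverse reaction proceeds.

to the left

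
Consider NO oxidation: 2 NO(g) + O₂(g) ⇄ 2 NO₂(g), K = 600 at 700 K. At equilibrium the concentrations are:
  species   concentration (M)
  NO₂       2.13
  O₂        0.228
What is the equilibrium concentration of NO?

At equilibrium, K = [NO₂]² / ([NO]²·[O₂]) = 600.
(2.13)² / (([NO])²·(0.228)) = 600
[NO]² = 0.0332 ⇒ [NO] = 0.182 M

[NO] = 0.182 M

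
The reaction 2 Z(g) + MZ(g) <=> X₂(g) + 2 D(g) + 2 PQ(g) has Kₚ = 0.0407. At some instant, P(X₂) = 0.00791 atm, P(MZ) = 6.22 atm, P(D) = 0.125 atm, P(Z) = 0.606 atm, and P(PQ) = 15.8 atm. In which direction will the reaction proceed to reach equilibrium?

in the forward direction

Qₚ = P(X₂)·P(D)²·P(PQ)² / (P(Z)²·P(MZ)) = (0.00791)·(0.125)²·(15.8)² / ((0.606)²·(6.22)) = 0.0135
Qₚ = 0.0135 < Kₚ = 0.0407, so the forward reaction proceeds.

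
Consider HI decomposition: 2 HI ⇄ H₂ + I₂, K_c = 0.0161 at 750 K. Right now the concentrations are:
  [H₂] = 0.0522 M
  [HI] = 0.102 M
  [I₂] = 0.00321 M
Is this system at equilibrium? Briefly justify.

Q_c = [H₂]·[I₂] / [HI]² = (0.0522)·(0.00321) / (0.102)² = 0.0161
Q_c = 0.0161 = K_c; the system is at equilibrium.

yes, at equilibrium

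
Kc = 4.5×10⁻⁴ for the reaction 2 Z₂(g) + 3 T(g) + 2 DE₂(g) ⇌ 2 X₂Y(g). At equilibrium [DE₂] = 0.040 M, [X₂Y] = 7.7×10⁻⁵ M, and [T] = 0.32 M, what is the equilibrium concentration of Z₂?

At equilibrium, Kc = [X₂Y]² / ([Z₂]²·[T]³·[DE₂]²) = 4.5×10⁻⁴.
(7.7×10⁻⁵)² / (([Z₂])²·(0.32)³·(0.040)²) = 4.5×10⁻⁴
[Z₂]² = 0.251 ⇒ [Z₂] = 0.50 M

[Z₂] = 0.50 M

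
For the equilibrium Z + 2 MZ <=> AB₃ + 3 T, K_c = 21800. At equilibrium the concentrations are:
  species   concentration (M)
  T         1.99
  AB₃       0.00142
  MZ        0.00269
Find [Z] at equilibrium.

At equilibrium, K_c = [AB₃]·[T]³ / ([Z]·[MZ]²) = 21800.
(0.00142)·(1.99)³ / (([Z])·(0.00269)²) = 21800
[Z] = 0.0709 M

[Z] = 0.0709 M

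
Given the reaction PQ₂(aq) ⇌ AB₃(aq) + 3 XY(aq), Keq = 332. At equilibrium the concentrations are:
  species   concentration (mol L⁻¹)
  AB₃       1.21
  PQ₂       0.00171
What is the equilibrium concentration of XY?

[XY] = 0.777 mol L⁻¹

At equilibrium, Keq = [AB₃]·[XY]³ / [PQ₂] = 332.
(1.21)·([XY])³ / (0.00171) = 332
[XY]³ = 0.469 ⇒ [XY] = 0.777 mol L⁻¹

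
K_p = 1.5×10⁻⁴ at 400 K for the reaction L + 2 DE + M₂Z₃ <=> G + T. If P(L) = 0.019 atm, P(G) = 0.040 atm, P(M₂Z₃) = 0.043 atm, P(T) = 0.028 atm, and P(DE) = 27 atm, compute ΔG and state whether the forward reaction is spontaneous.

ΔG = 8.41 kJ/mol; the forward reaction is non-spontaneous

Q_p = P(G)·P(T) / (P(L)·P(DE)²·P(M₂Z₃)) = (0.040)·(0.028) / ((0.019)·(27)²·(0.043)) = 0.00188
ΔG = RT ln(Q_p/K_p) = (8.314 J mol⁻¹ K⁻¹)(400 K) × ln(0.00188/1.5×10⁻⁴)
   = (3.326 kJ/mol)(2.528) = 8.41 kJ/mol
ΔG > 0, so the forward reaction is non-spontaneous (proceeds in reverse).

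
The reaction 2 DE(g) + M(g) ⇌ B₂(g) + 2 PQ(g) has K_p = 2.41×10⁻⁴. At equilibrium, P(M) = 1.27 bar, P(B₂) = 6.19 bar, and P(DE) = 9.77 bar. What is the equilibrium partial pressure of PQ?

P(PQ) = 0.0687 bar

At equilibrium, K_p = P(B₂)·P(PQ)² / (P(DE)²·P(M)) = 2.41×10⁻⁴.
(6.19)·(P(PQ))² / ((9.77)²·(1.27)) = 2.41×10⁻⁴
P(PQ)² = 0.00472 ⇒ P(PQ) = 0.0687 bar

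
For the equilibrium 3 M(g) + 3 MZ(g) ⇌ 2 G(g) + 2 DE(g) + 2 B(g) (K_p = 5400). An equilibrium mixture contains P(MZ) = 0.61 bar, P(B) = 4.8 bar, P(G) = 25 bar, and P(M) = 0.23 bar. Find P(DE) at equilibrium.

At equilibrium, K_p = P(G)²·P(DE)²·P(B)² / (P(M)³·P(MZ)³) = 5400.
(25)²·(P(DE))²·(4.8)² / ((0.23)³·(0.61)³) = 5400
P(DE)² = 0.00104 ⇒ P(DE) = 0.032 bar

P(DE) = 0.032 bar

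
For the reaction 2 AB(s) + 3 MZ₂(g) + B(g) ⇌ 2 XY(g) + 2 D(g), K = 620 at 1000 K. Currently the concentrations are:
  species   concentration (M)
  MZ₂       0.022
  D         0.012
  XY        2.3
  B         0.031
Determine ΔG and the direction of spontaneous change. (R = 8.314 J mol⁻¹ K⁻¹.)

ΔG = 10.9 kJ/mol; the forward reaction is non-spontaneous

(AB is a pure solid — omitted from Q.)
Q = [XY]²·[D]² / ([MZ₂]³·[B]) = (2.3)²·(0.012)² / ((0.022)³·(0.031)) = 2310
ΔG = RT ln(Q/K) = (8.314 J mol⁻¹ K⁻¹)(1000 K) × ln(2310/620)
   = (8.314 kJ/mol)(1.315) = 10.9 kJ/mol
ΔG > 0, so the forward reaction is non-spontaneous (proceeds in reverse).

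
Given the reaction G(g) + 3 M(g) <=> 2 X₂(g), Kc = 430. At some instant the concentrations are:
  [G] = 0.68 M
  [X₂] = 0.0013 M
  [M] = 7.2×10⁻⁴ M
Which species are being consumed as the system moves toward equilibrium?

X₂ (products)

Qc = [X₂]² / ([G]·[M]³) = (0.0013)² / ((0.68)·(7.2×10⁻⁴)³) = 6700
Qc = 6700 > Kc = 430: net reverse reaction.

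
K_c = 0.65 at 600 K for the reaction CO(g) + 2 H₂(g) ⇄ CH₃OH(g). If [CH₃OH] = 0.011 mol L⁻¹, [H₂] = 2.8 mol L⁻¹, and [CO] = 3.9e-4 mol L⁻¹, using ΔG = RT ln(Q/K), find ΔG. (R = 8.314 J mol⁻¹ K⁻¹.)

Q_c = [CH₃OH] / ([CO]·[H₂]²) = (0.011) / ((3.9e-4)·(2.8)²) = 3.60
ΔG = RT ln(Q_c/K_c) = (8.314 J mol⁻¹ K⁻¹)(600 K) × ln(3.60/0.65)
   = (4.988 kJ/mol)(1.712) = 8.54 kJ/mol
ΔG > 0, so the forward reaction is non-spontaneous (proceeds in reverse).

ΔG = 8.54 kJ/mol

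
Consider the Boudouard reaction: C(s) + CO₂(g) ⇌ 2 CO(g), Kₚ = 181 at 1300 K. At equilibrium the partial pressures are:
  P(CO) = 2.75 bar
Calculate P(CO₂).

P(CO₂) = 0.0418 bar

(C is a pure solid — omitted from Kₚ.)
At equilibrium, Kₚ = P(CO)² / P(CO₂) = 181.
(2.75)² / (P(CO₂)) = 181
P(CO₂) = 0.0418 bar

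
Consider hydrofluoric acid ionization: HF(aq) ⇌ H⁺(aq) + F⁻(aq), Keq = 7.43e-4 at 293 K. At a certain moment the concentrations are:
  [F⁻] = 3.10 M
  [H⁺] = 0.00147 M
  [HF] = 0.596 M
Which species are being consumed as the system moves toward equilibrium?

H⁺, F⁻ (products)

Q = [H⁺]·[F⁻] / [HF] = (0.00147)·(3.10) / (0.596) = 0.00765
Q = 0.00765 > Keq = 7.43e-4: net reverse reaction.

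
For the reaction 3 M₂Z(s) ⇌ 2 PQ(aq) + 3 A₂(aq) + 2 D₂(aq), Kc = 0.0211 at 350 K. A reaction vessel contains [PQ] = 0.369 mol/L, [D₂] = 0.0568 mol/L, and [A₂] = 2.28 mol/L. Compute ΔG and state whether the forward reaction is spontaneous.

ΔG = -4.07 kJ/mol; the forward reaction is spontaneous

(M₂Z is a pure solid — omitted from Qc.)
Qc = [PQ]²·[A₂]³·[D₂]² = (0.369)²·(2.28)³·(0.0568)² = 0.00521
ΔG = RT ln(Qc/Kc) = (8.314 J mol⁻¹ K⁻¹)(350 K) × ln(0.00521/0.0211)
   = (2.910 kJ/mol)(-1.399) = -4.07 kJ/mol
ΔG < 0, so the forward reaction is spontaneous (proceeds forward).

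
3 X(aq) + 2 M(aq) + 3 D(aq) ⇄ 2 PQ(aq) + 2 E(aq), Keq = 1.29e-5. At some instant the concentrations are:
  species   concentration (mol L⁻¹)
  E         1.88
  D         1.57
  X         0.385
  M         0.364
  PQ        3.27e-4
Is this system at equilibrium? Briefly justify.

yes, at equilibrium

Q = [PQ]²·[E]² / ([X]³·[M]²·[D]³) = (3.27e-4)²·(1.88)² / ((0.385)³·(0.364)²·(1.57)³) = 1.29e-5
Q = 1.29e-5 = Keq; the system is at equilibrium.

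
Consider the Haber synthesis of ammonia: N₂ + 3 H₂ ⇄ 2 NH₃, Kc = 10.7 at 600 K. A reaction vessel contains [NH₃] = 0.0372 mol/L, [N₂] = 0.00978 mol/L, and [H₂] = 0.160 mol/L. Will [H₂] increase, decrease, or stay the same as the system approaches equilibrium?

increase

Qc = [NH₃]² / ([N₂]·[H₂]³) = (0.0372)² / ((0.00978)·(0.160)³) = 34.5
Qc = 34.5 > Kc = 10.7: net reverse reaction.
H₂ is a reactant, so it increases.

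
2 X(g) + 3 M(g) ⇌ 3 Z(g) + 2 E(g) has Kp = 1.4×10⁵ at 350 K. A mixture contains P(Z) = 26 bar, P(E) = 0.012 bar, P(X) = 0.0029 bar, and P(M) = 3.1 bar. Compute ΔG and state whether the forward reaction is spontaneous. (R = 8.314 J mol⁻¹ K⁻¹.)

Qp = P(Z)³·P(E)² / (P(X)²·P(M)³) = (26)³·(0.012)² / ((0.0029)²·(3.1)³) = 10100
ΔG = RT ln(Qp/Kp) = (8.314 J mol⁻¹ K⁻¹)(350 K) × ln(10100/1.4×10⁵)
   = (2.910 kJ/mol)(-2.629) = -7.65 kJ/mol
ΔG < 0, so the forward reaction is spontaneous (proceeds forward).

ΔG = -7.65 kJ/mol; the forward reaction is spontaneous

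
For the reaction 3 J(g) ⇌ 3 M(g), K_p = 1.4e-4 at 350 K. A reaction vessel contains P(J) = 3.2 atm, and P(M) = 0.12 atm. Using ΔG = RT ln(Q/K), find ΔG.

ΔG = -2.84 kJ/mol

Q_p = P(M)³ / P(J)³ = (0.12)³ / (3.2)³ = 5.27e-5
ΔG = RT ln(Q_p/K_p) = (8.314 J mol⁻¹ K⁻¹)(350 K) × ln(5.27e-5/1.4e-4)
   = (2.910 kJ/mol)(-0.9770) = -2.84 kJ/mol
ΔG < 0, so the forward reaction is spontaneous (proceeds forward).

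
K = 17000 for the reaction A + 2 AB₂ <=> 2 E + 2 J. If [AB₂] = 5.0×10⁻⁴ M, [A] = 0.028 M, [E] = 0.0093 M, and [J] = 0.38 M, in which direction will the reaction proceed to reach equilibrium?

Q = [E]²·[J]² / ([A]·[AB₂]²) = (0.0093)²·(0.38)² / ((0.028)·(5.0×10⁻⁴)²) = 1800
Q = 1800 < K = 17000, so the forward reaction proceeds.

to the right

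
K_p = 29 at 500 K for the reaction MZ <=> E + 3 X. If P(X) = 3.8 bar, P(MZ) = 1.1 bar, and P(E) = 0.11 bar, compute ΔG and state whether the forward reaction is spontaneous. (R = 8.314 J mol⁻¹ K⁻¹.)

ΔG = -6.92 kJ/mol; the forward reaction is spontaneous

Q_p = P(E)·P(X)³ / P(MZ) = (0.11)·(3.8)³ / (1.1) = 5.49
ΔG = RT ln(Q_p/K_p) = (8.314 J mol⁻¹ K⁻¹)(500 K) × ln(5.49/29)
   = (4.157 kJ/mol)(-1.664) = -6.92 kJ/mol
ΔG < 0, so the forward reaction is spontaneous (proceeds forward).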